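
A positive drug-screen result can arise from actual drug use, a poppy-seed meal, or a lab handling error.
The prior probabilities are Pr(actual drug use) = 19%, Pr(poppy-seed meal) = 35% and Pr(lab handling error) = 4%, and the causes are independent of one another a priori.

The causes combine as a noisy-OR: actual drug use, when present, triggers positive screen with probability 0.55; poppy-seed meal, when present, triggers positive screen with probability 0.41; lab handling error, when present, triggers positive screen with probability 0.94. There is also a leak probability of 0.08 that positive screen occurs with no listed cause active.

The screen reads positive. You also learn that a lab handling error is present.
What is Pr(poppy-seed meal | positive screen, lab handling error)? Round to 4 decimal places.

Pr(poppy-seed meal | positive screen, lab handling error) ≈ 0.3548

Under noisy-OR, P(positive screen | causes) = 1 − (1−0.08)·∏(1−qᵢ) over the active causes.
Numerator (weight on configurations with poppy-seed meal): 0.274267 + 0.065525 = 0.339792
Denominator P(positive screen | lab handling error): 0.9448×0.81×0.65 + 0.967432×0.81×0.35 + 0.97516×0.19×0.65 + 0.985344×0.19×0.35 = 0.957661
P(poppy-seed meal | positive screen, lab handling error) = 0.339792/0.957661 ≈ 0.3548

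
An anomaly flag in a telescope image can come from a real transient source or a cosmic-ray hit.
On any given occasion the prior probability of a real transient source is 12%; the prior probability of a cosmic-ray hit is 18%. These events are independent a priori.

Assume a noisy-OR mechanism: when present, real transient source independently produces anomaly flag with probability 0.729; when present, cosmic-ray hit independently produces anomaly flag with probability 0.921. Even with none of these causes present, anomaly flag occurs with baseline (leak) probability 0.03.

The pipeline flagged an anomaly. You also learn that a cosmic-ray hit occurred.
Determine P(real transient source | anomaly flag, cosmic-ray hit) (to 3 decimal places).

P(real transient source | anomaly flag, cosmic-ray hit) ≈ 0.126

Under noisy-OR, P(anomaly flag | causes) = 1 − (1−0.03)·∏(1−qᵢ) over the active causes.
Enumerate both values of real transient source and weight by the priors:
  P(anomaly flag | cosmic-ray hit) = 0.92337*0.88 + 0.979233*0.12
        = 0.812566 + 0.117508 = 0.930074
Keeping only the real transient source-present terms gives 0.117508, so
  P(real transient source | anomaly flag, cosmic-ray hit) = 0.117508 / 0.930074 ≈ 0.126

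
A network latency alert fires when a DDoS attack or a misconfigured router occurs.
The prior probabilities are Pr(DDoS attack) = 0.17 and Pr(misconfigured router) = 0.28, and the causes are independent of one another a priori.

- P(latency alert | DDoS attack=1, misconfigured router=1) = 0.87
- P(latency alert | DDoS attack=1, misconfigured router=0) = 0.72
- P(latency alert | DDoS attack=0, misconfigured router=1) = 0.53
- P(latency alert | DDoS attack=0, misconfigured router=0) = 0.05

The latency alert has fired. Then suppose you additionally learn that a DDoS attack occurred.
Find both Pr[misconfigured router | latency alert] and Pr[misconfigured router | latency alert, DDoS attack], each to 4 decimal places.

P(latency alert) = 0.05×0.83×0.72 + 0.53×0.83×0.28 + 0.72×0.17×0.72 + 0.87×0.17×0.28 = 0.029880 + 0.123172 + 0.088128 + 0.041412 = 0.282592
Of this, 0.164584 comes from 0.123172 + 0.041412 (the misconfigured router=true cases).
So P(misconfigured router | latency alert) = 0.164584/0.282592 ≈ 0.5824.

Now condition on the additional information:
P(latency alert | DDoS attack) = 0.72×0.72 + 0.87×0.28 = 0.518400 + 0.243600 = 0.762000
Restricting to configurations with misconfigured router present: 0.87×0.28 = 0.243600.
So P(misconfigured router | latency alert, DDoS attack) = 0.243600/0.762000 ≈ 0.3197.
The drop from 0.5824 to 0.3197 is the explaining-away (discounting) effect.

Pr[misconfigured router | latency alert] ≈ 0.5824; Pr[misconfigured router | latency alert, DDoS attack] ≈ 0.3197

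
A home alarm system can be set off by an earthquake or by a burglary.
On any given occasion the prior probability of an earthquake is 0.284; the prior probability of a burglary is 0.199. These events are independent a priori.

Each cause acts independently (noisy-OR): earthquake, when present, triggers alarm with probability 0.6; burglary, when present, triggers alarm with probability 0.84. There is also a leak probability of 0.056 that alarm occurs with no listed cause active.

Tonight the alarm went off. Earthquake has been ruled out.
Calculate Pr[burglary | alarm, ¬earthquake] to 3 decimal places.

Pr[burglary | alarm, ¬earthquake] ≈ 0.790

Under noisy-OR, P(alarm | causes) = 1 − (1−0.056)·∏(1−qᵢ) over the active causes.
Weight on burglary=true, given the evidence: 0.84896·0.199 = 0.168943
The normalizing constant is 0.056·0.801 + 0.84896·0.199 = 0.213799
Posterior = 0.168943 / 0.213799 ≈ 0.790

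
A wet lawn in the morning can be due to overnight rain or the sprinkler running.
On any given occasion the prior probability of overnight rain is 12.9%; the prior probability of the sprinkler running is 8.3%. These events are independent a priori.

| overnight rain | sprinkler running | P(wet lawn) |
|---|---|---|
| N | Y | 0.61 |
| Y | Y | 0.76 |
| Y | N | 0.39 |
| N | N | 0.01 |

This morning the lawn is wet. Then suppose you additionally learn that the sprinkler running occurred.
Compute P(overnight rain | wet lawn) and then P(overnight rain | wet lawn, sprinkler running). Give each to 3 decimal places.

Weight on overnight rain=true, given the evidence: 0.046134 + 0.008137 = 0.054271
Normalizer over all consistent configurations: 0.01*0.871*0.917 + 0.61*0.871*0.083 + 0.39*0.129*0.917 + 0.76*0.129*0.083 = 0.106357
P(overnight rain | wet lawn) = 0.054271/0.106357 ≈ 0.510

Now also conditioning on sprinkler running=true:
Enumerate both values of overnight rain and weight by the priors:
  P(wet lawn | sprinkler running) = 0.61·0.871 + 0.76·0.129
        = 0.531310 + 0.098040 = 0.629350
Keeping only the overnight rain-present terms gives 0.098040, so
  P(overnight rain | wet lawn, sprinkler running) = 0.098040 / 0.629350 ≈ 0.156

P(overnight rain | wet lawn) ≈ 0.510; P(overnight rain | wet lawn, sprinkler running) ≈ 0.156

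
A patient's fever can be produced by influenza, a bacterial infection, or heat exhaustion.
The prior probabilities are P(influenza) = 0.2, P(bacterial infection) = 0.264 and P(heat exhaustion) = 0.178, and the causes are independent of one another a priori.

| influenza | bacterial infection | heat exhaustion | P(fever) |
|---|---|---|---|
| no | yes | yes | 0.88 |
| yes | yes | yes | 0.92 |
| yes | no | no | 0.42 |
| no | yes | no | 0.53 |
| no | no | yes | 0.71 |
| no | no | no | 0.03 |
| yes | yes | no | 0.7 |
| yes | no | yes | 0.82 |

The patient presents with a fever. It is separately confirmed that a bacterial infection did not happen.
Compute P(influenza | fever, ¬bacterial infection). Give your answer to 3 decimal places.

P(influenza | fever, ¬bacterial infection) ≈ 0.448

By total probability over the 4 (influenza, heat exhaustion) configurations:
  P(fever | ¬bacterial infection) = 0.03·0.8·0.822 + 0.71·0.8·0.178 + 0.42·0.2·0.822 + 0.82·0.2·0.178
        = 0.019728 + 0.101104 + 0.069048 + 0.029192 = 0.219072
Configurations with influenza contribute 0.098240, so
  P(influenza | fever, ¬bacterial infection) = 0.098240 / 0.219072 ≈ 0.448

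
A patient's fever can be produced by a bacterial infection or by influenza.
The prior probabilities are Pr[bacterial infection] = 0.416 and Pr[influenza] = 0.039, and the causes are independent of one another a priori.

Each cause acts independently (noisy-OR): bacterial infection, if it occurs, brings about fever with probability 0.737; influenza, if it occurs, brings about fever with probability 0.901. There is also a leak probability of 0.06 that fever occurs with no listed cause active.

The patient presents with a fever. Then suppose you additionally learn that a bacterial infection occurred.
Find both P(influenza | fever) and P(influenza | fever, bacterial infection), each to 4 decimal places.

P(influenza | fever) ≈ 0.0983; P(influenza | fever, bacterial infection) ≈ 0.0500

Under noisy-OR, P(fever | causes) = 1 − (1−0.06)·∏(1−qᵢ) over the active causes.
P(fever) = 0.06*0.584*0.961 + 0.90694*0.584*0.039 + 0.75278*0.416*0.961 + 0.975525*0.416*0.039 = 0.033673 + 0.020656 + 0.300943 + 0.015827 = 0.371099
Of this, 0.036483 comes from 0.020656 + 0.015827 (the influenza=true cases).
P(influenza | fever) = 0.036483 / 0.371099 ≈ 0.0983

With the extra evidence:
Sum P(fever|·) weighted by the priors over both values of influenza:
  P(fever | bacterial infection) = 0.75278×0.961 + 0.975525×0.039
        = 0.723422 + 0.038045 = 0.761467
Keeping only the influenza-present terms gives 0.038045, so
  P(influenza | fever, bacterial infection) = 0.038045 / 0.761467 ≈ 0.0500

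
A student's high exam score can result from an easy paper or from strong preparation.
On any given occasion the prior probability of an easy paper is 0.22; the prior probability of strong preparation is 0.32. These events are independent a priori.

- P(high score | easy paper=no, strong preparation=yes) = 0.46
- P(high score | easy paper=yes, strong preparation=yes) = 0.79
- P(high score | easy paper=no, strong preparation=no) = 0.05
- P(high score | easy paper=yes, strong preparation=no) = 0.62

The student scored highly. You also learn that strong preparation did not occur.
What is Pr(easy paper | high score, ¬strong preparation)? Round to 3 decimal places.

Pr(easy paper | high score, ¬strong preparation) ≈ 0.778

For the numerator, keep only easy paper=true terms: 0.62*0.22 = 0.136400
Denominator P(high score | ¬strong preparation): 0.05*0.78 + 0.62*0.22 = 0.175400
P(easy paper | high score, ¬strong preparation) = 0.136400/0.175400 ≈ 0.778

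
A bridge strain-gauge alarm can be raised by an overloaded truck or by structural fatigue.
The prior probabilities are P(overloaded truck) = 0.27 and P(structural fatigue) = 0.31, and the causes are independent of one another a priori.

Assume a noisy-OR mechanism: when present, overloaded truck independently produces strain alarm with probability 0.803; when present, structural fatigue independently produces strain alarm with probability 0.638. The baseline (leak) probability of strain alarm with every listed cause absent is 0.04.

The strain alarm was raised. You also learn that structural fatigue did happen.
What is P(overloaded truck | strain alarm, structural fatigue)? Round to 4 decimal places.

P(overloaded truck | strain alarm, structural fatigue) ≈ 0.3456

Under noisy-OR, P(strain alarm | causes) = 1 − (1−0.04)·∏(1−qᵢ) over the active causes.
Weight on overloaded truck=true, given the evidence: 0.931539·0.27 = 0.251516
Denominator P(strain alarm | structural fatigue): 0.65248·0.73 + 0.931539·0.27 = 0.727826
Posterior = 0.251516 / 0.727826 ≈ 0.3456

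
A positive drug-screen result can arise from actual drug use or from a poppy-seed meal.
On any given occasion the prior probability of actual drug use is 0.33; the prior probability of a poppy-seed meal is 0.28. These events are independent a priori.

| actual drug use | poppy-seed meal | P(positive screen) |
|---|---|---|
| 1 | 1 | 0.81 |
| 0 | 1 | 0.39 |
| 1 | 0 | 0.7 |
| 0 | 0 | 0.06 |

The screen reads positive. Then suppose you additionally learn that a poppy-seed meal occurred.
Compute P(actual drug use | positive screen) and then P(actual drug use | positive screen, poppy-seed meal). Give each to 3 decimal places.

P(actual drug use | positive screen) ≈ 0.703; P(actual drug use | positive screen, poppy-seed meal) ≈ 0.506

P(positive screen) = 0.06·0.67·0.72 + 0.39·0.67·0.28 + 0.7·0.33·0.72 + 0.81·0.33·0.28 = 0.028944 + 0.073164 + 0.166320 + 0.074844 = 0.343272
Of this, 0.241164 comes from 0.166320 + 0.074844 (the actual drug use=true cases).
P(actual drug use | positive screen) = 0.241164 / 0.343272 ≈ 0.703

With the extra evidence:
For the numerator, keep only actual drug use=true terms: 0.81*0.33 = 0.267300
The normalizing constant is 0.39*0.67 + 0.81*0.33 = 0.528600
P(actual drug use | positive screen, poppy-seed meal) = 0.267300/0.528600 ≈ 0.506
This is intercausal reasoning (explaining away): once poppy-seed meal accounts for the positive screen, actual drug use becomes less likely.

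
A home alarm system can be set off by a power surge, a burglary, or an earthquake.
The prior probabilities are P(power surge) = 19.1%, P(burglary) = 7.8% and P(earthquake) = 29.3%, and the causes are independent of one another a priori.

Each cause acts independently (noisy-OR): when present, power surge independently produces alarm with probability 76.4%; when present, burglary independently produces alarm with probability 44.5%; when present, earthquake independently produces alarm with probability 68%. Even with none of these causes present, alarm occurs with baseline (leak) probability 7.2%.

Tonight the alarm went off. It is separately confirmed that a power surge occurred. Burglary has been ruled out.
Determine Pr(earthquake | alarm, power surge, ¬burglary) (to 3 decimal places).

Under noisy-OR, P(alarm | causes) = 1 − (1−0.072)·∏(1−qᵢ) over the active causes.
Weight on earthquake=true, given the evidence: 0.929917·0.293 = 0.272466
Normalizer over all consistent configurations: 0.780992·0.707 + 0.929917·0.293 = 0.824627
P(earthquake | alarm, power surge, ¬burglary) = 0.272466/0.824627 ≈ 0.330

Pr(earthquake | alarm, power surge, ¬burglary) ≈ 0.330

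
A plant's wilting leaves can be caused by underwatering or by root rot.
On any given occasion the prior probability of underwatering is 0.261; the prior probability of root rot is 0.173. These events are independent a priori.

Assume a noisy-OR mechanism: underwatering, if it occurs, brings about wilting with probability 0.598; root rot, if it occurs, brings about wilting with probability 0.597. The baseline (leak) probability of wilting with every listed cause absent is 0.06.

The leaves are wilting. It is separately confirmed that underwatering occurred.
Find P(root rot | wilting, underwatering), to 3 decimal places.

P(root rot | wilting, underwatering) ≈ 0.222

Under noisy-OR, P(wilting | causes) = 1 − (1−0.06)·∏(1−qᵢ) over the active causes.
P(wilting | underwatering) = 0.62212*0.827 + 0.847714*0.173 = 0.514493 + 0.146655 = 0.661148
Restricting to configurations with root rot present: 0.847714*0.173 = 0.146655.
Hence the posterior is 0.146655/0.661148 ≈ 0.222.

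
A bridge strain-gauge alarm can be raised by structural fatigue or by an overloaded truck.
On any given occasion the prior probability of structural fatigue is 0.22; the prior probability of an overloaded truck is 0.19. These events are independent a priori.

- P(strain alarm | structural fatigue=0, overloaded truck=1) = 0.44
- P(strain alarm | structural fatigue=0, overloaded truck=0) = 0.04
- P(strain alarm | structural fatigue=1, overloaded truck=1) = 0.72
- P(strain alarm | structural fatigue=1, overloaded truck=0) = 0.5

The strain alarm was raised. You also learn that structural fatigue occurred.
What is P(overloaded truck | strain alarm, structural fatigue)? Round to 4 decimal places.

P(overloaded truck | strain alarm, structural fatigue) ≈ 0.2525

For the numerator, keep only overloaded truck=true terms: 0.72*0.19 = 0.136800
Normalizer over all consistent configurations: 0.5*0.81 + 0.72*0.19 = 0.541800
Posterior = 0.136800 / 0.541800 ≈ 0.2525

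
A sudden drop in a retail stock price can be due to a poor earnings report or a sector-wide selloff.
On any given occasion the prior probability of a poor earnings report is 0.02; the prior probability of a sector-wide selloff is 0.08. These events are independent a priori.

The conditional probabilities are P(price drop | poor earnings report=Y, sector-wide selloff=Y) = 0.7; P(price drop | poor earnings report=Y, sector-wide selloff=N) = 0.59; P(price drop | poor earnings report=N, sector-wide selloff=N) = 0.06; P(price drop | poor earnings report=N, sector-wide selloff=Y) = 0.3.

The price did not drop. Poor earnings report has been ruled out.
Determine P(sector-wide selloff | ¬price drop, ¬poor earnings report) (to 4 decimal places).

P(sector-wide selloff | ¬price drop, ¬poor earnings report) ≈ 0.0608

P(¬price drop | ¬poor earnings report) = 0.94·0.92 + 0.7·0.08 = 0.864800 + 0.056000 = 0.920800
Restricting to configurations with sector-wide selloff present: 0.7·0.08 = 0.056000.
So P(sector-wide selloff | ¬price drop, ¬poor earnings report) = 0.056000/0.920800 ≈ 0.0608.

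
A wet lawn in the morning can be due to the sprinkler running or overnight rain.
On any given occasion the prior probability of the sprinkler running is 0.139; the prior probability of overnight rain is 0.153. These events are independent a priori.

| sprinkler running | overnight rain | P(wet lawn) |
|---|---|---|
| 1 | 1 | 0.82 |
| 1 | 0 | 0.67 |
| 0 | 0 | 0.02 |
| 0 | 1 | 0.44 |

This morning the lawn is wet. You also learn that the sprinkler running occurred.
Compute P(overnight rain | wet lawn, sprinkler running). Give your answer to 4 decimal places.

P(overnight rain | wet lawn, sprinkler running) ≈ 0.1811

Weight on overnight rain=true, given the evidence: 0.82*0.153 = 0.125460
The normalizing constant is 0.67*0.847 + 0.82*0.153 = 0.692950
P(overnight rain | wet lawn, sprinkler running) = 0.125460/0.692950 ≈ 0.1811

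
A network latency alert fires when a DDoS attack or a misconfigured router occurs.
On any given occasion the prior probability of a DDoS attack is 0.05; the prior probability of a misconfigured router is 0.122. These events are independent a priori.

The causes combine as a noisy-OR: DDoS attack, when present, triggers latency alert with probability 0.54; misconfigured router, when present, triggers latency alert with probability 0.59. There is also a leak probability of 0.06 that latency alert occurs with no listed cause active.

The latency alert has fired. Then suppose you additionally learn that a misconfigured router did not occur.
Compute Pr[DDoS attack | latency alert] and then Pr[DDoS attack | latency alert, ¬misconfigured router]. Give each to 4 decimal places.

Under noisy-OR, P(latency alert | causes) = 1 − (1−0.06)·∏(1−qᵢ) over the active causes.
For the numerator, keep only DDoS attack=true terms: 0.024918 + 0.005019 = 0.029937
The normalizing constant is 0.06×0.95×0.878 + 0.6146×0.95×0.122 + 0.5676×0.05×0.878 + 0.822716×0.05×0.122 = 0.151215
Posterior = 0.029937 / 0.151215 ≈ 0.1980

With the extra evidence:
P(latency alert | ¬misconfigured router) = 0.06×0.95 + 0.5676×0.05 = 0.057000 + 0.028380 = 0.085380
The DDoS attack-present share is 0.5676×0.05 = 0.028380.
P(DDoS attack | latency alert, ¬misconfigured router) = 0.028380 / 0.085380 ≈ 0.3324
With misconfigured router excluded, DDoS attack must carry more of the explanatory weight for the latency alert.

Pr[DDoS attack | latency alert] ≈ 0.1980; Pr[DDoS attack | latency alert, ¬misconfigured router] ≈ 0.3324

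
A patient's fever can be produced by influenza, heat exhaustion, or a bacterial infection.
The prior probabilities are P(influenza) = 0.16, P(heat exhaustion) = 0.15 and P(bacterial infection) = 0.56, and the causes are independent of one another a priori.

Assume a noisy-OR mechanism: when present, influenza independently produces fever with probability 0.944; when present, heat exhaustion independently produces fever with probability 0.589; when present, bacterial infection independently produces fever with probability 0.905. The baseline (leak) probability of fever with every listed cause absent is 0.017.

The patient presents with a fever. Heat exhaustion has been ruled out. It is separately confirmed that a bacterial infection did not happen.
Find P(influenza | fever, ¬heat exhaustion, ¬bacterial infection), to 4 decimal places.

P(influenza | fever, ¬heat exhaustion, ¬bacterial infection) ≈ 0.9137

Under noisy-OR, P(fever | causes) = 1 − (1−0.017)·∏(1−qᵢ) over the active causes.
P(fever | ¬heat exhaustion, ¬bacterial infection) = 0.017·0.84 + 0.944952·0.16 = 0.014280 + 0.151192 = 0.165472
Of this, 0.151192 comes from 0.944952·0.16 (the influenza=true cases).
P(influenza | fever, ¬heat exhaustion, ¬bacterial infection) = 0.151192 / 0.165472 ≈ 0.9137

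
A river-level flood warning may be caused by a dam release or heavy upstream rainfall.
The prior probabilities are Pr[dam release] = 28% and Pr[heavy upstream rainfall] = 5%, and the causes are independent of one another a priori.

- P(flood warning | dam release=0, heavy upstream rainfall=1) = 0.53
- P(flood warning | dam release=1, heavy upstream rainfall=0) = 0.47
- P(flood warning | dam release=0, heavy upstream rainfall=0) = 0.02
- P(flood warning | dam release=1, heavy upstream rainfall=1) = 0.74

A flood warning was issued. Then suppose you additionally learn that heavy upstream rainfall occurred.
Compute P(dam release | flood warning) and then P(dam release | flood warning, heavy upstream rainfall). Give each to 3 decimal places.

Enumerate the 4 (dam release, heavy upstream rainfall) configurations and weight by the priors:
  P(flood warning) = 0.02×0.72×0.95 + 0.53×0.72×0.05 + 0.47×0.28×0.95 + 0.74×0.28×0.05
        = 0.013680 + 0.019080 + 0.125020 + 0.010360 = 0.168140
Keeping only the dam release-present terms gives 0.135380, so
  P(dam release | flood warning) = 0.135380 / 0.168140 ≈ 0.805

With the extra evidence:
Numerator (weight on configurations with dam release): 0.74*0.28 = 0.207200
The normalizing constant is 0.53*0.72 + 0.74*0.28 = 0.588800
Posterior = 0.207200 / 0.588800 ≈ 0.352
— heavy upstream rainfall explains away the evidence for dam release.

P(dam release | flood warning) ≈ 0.805; P(dam release | flood warning, heavy upstream rainfall) ≈ 0.352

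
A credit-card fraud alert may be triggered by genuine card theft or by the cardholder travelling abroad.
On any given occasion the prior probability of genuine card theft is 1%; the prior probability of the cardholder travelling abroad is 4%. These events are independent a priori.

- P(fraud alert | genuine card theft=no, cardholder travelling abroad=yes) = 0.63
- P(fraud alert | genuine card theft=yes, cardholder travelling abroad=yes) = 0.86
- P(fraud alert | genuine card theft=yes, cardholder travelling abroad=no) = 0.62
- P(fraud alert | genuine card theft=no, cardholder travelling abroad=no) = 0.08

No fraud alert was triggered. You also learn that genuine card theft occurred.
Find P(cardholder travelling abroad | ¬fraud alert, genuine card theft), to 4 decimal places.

For the numerator, keep only cardholder travelling abroad=true terms: 0.14·0.04 = 0.005600
The normalizing constant is 0.38·0.96 + 0.14·0.04 = 0.370400
P(cardholder travelling abroad | ¬fraud alert, genuine card theft) = 0.005600/0.370400 ≈ 0.0151

P(cardholder travelling abroad | ¬fraud alert, genuine card theft) ≈ 0.0151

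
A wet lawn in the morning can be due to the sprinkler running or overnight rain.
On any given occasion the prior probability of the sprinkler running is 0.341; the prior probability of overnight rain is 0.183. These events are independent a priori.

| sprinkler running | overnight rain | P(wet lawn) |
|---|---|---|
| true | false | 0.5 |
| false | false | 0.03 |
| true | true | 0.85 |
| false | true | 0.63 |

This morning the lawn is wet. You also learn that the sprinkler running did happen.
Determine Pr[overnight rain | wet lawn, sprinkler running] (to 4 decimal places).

Sum P(wet lawn|·) weighted by the priors over both values of overnight rain:
  P(wet lawn | sprinkler running) = 0.5·0.817 + 0.85·0.183
        = 0.408500 + 0.155550 = 0.564050
Configurations with overnight rain contribute 0.155550, so
  P(overnight rain | wet lawn, sprinkler running) = 0.155550 / 0.564050 ≈ 0.2758

Pr[overnight rain | wet lawn, sprinkler running] ≈ 0.2758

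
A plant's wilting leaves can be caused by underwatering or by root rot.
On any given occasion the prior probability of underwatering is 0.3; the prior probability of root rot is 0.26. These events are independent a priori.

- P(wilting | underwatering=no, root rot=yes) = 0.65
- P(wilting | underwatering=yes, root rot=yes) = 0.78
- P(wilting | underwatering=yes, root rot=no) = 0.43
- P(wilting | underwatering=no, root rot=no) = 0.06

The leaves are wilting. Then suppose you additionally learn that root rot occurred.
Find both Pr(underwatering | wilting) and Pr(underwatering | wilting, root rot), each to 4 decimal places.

Pr(underwatering | wilting) ≈ 0.5113; Pr(underwatering | wilting, root rot) ≈ 0.3396

For the numerator, keep only underwatering=true terms: 0.095460 + 0.060840 = 0.156300
The normalizing constant is 0.06*0.7*0.74 + 0.65*0.7*0.26 + 0.43*0.3*0.74 + 0.78*0.3*0.26 = 0.305680
P(underwatering | wilting) = 0.156300/0.305680 ≈ 0.5113

With the extra evidence:
Numerator (weight on configurations with underwatering): 0.78×0.3 = 0.234000
Denominator P(wilting | root rot): 0.65×0.7 + 0.78×0.3 = 0.689000
Posterior = 0.234000 / 0.689000 ≈ 0.3396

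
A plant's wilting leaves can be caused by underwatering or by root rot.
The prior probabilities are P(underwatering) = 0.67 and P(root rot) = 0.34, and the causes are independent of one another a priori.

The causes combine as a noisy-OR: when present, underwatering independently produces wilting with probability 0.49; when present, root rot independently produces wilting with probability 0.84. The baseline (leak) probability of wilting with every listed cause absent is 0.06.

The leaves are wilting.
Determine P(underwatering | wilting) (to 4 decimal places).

P(underwatering | wilting) ≈ 0.8025

Under noisy-OR, P(wilting | causes) = 1 − (1−0.06)·∏(1−qᵢ) over the active causes.
Enumerate the 4 (underwatering, root rot) configurations and weight by the priors:
  P(wilting) = 0.06×0.33×0.66 + 0.8496×0.33×0.34 + 0.5206×0.67×0.66 + 0.923296×0.67×0.34
        = 0.013068 + 0.095325 + 0.230209 + 0.210327 = 0.548929
Configurations with underwatering contribute 0.440536, so
  P(underwatering | wilting) = 0.440536 / 0.548929 ≈ 0.8025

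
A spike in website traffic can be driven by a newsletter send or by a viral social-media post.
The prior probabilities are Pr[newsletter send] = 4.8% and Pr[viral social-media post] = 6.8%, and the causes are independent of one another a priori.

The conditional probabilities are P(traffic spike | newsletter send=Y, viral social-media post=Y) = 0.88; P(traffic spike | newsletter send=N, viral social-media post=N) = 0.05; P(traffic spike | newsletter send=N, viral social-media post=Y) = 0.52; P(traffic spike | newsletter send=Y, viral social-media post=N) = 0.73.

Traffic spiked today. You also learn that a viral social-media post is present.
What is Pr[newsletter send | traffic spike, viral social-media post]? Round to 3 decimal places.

P(traffic spike | viral social-media post) = 0.52·0.952 + 0.88·0.048 = 0.495040 + 0.042240 = 0.537280
Of this, 0.042240 comes from 0.88·0.048 (the newsletter send=true cases).
So P(newsletter send | traffic spike, viral social-media post) = 0.042240/0.537280 ≈ 0.079.

Pr[newsletter send | traffic spike, viral social-media post] ≈ 0.079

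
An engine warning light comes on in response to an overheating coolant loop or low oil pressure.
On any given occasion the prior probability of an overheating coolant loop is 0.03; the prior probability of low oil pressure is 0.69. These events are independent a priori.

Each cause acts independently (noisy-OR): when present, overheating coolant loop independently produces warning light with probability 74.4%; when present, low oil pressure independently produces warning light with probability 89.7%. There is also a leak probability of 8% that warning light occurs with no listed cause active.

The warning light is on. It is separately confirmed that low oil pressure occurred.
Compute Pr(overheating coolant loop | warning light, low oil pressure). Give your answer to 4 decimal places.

Under noisy-OR, P(warning light | causes) = 1 − (1−0.08)·∏(1−qᵢ) over the active causes.
P(warning light | low oil pressure) = 0.90524×0.97 + 0.975741×0.03 = 0.878083 + 0.029272 = 0.907355
Of this, 0.029272 comes from 0.975741×0.03 (the overheating coolant loop=true cases).
Hence the posterior is 0.029272/0.907355 ≈ 0.0323.

Pr(overheating coolant loop | warning light, low oil pressure) ≈ 0.0323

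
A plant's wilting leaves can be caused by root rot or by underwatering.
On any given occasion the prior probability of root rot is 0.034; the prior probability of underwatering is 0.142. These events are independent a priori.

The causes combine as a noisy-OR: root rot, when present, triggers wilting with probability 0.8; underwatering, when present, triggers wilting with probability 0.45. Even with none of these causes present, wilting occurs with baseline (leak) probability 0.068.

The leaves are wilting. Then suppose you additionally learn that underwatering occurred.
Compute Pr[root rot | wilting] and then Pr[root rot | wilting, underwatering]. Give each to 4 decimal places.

Under noisy-OR, P(wilting | causes) = 1 − (1−0.068)·∏(1−qᵢ) over the active causes.
P(wilting) = 0.068×0.966×0.858 + 0.4874×0.966×0.142 + 0.8136×0.034×0.858 + 0.89748×0.034×0.142 = 0.056360 + 0.066858 + 0.023734 + 0.004333 = 0.151285
Of this, 0.028067 comes from 0.023734 + 0.004333 (the root rot=true cases).
Hence the posterior is 0.028067/0.151285 ≈ 0.1855.

Now also conditioning on underwatering=true:
Enumerate both values of root rot and weight by the priors:
  P(wilting | underwatering) = 0.4874·0.966 + 0.89748·0.034
        = 0.470828 + 0.030514 = 0.501342
The terms with root rot present sum to 0.030514, so
  P(root rot | wilting, underwatering) = 0.030514 / 0.501342 ≈ 0.0609
Conditioning on underwatering lowers the posterior on root rot: the classic explaining-away effect in a common-effect structure.

Pr[root rot | wilting] ≈ 0.1855; Pr[root rot | wilting, underwatering] ≈ 0.0609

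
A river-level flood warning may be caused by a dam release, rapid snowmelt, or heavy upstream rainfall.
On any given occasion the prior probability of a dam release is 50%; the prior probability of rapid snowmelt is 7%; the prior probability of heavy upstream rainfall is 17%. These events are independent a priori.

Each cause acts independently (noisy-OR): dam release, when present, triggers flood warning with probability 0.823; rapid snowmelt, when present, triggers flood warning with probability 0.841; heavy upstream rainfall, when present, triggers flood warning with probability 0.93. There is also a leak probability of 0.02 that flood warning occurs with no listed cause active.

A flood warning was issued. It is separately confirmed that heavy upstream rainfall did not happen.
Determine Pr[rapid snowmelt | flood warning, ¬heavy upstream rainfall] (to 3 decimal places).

Under noisy-OR, P(flood warning | causes) = 1 − (1−0.02)·∏(1−qᵢ) over the active causes.
By total probability over the 4 (dam release, rapid snowmelt) configurations:
  P(flood warning | ¬heavy upstream rainfall) = 0.02*0.5*0.93 + 0.84418*0.5*0.07 + 0.82654*0.5*0.93 + 0.97242*0.5*0.07
        = 0.009300 + 0.029546 + 0.384341 + 0.034035 = 0.457222
The terms with rapid snowmelt present sum to 0.063581, so
  P(rapid snowmelt | flood warning, ¬heavy upstream rainfall) = 0.063581 / 0.457222 ≈ 0.139

Pr[rapid snowmelt | flood warning, ¬heavy upstream rainfall] ≈ 0.139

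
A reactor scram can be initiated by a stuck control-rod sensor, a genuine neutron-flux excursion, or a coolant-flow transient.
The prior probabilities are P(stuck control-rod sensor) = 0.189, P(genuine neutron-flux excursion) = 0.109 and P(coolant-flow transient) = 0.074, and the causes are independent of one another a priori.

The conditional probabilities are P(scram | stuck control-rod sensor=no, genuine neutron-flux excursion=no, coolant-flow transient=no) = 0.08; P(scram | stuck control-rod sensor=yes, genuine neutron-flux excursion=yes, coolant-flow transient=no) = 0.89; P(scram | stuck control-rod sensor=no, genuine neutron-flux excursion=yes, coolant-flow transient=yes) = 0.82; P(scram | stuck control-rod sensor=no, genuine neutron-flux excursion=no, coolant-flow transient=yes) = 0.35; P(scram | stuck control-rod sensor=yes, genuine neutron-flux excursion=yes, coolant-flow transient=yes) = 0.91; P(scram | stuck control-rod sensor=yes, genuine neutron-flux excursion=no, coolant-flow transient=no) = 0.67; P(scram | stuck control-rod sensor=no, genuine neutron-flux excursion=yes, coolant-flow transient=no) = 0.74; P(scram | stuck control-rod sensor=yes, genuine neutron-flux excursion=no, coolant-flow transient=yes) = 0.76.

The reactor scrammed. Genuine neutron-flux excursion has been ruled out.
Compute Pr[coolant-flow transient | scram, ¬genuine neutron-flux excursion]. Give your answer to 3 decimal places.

Pr[coolant-flow transient | scram, ¬genuine neutron-flux excursion] ≈ 0.151

P(scram | ¬genuine neutron-flux excursion) = 0.08×0.811×0.926 + 0.35×0.811×0.074 + 0.67×0.189×0.926 + 0.76×0.189×0.074 = 0.060079 + 0.021005 + 0.117259 + 0.010629 = 0.208972
The coolant-flow transient-present share is 0.021005 + 0.010629 = 0.031634.
Hence the posterior is 0.031634/0.208972 ≈ 0.151.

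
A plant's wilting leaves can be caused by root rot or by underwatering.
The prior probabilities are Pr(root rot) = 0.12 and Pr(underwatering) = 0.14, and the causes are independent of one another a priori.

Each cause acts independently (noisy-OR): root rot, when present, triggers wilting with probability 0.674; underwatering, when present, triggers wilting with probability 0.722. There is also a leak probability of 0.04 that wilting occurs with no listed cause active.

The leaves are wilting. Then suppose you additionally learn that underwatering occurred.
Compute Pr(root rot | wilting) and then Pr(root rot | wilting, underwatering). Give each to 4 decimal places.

Under noisy-OR, P(wilting | causes) = 1 − (1−0.04)·∏(1−qᵢ) over the active causes.
P(wilting) = 0.04·0.88·0.86 + 0.73312·0.88·0.14 + 0.68704·0.12·0.86 + 0.912997·0.12·0.14 = 0.030272 + 0.090320 + 0.070903 + 0.015338 = 0.206833
Restricting to configurations with root rot present: 0.070903 + 0.015338 = 0.086241.
P(root rot | wilting) = 0.086241 / 0.206833 ≈ 0.4170

Now condition on the additional information:
Numerator (weight on configurations with root rot): 0.912997*0.12 = 0.109560
Normalizer over all consistent configurations: 0.73312*0.88 + 0.912997*0.12 = 0.754706
P(root rot | wilting, underwatering) = 0.109560/0.754706 ≈ 0.1452
This is intercausal reasoning (explaining away): once underwatering accounts for the wilting, root rot becomes less likely.

Pr(root rot | wilting) ≈ 0.4170; Pr(root rot | wilting, underwatering) ≈ 0.1452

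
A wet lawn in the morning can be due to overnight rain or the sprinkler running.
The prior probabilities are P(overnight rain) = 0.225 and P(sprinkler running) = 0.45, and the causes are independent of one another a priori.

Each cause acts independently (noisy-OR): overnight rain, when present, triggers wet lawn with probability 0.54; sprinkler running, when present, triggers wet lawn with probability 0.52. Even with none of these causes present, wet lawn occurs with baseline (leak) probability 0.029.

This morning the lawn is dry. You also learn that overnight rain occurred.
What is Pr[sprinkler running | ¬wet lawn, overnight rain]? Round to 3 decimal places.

Pr[sprinkler running | ¬wet lawn, overnight rain] ≈ 0.282

Under noisy-OR, P(wet lawn | causes) = 1 − (1−0.029)·∏(1−qᵢ) over the active causes.
P(¬wet lawn | overnight rain) = 0.44666·0.55 + 0.214397·0.45 = 0.245663 + 0.096479 = 0.342142
Of this, 0.096479 comes from 0.214397·0.45 (the sprinkler running=true cases).
Hence the posterior is 0.096479/0.342142 ≈ 0.282.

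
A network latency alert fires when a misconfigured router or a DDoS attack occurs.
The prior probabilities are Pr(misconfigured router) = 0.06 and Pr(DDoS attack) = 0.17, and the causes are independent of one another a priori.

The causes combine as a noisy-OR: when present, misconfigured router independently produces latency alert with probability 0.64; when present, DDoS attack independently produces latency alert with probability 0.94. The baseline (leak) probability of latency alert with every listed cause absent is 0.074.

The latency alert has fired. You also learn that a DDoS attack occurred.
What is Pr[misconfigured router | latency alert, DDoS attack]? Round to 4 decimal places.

Under noisy-OR, P(latency alert | causes) = 1 − (1−0.074)·∏(1−qᵢ) over the active causes.
Numerator (weight on configurations with misconfigured router): 0.979998*0.06 = 0.058800
The normalizing constant is 0.94444*0.94 + 0.979998*0.06 = 0.946574
Posterior = 0.058800 / 0.946574 ≈ 0.0621

Pr[misconfigured router | latency alert, DDoS attack] ≈ 0.0621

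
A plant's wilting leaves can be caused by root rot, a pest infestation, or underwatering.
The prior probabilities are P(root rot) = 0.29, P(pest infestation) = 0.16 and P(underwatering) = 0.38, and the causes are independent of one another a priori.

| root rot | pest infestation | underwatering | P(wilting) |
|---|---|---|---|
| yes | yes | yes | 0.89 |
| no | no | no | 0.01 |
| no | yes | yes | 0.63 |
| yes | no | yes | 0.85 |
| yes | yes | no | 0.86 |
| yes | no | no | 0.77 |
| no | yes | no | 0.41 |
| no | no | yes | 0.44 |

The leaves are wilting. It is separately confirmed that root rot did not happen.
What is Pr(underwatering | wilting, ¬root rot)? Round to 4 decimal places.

P(wilting | ¬root rot) = 0.01·0.84·0.62 + 0.44·0.84·0.38 + 0.41·0.16·0.62 + 0.63·0.16·0.38 = 0.005208 + 0.140448 + 0.040672 + 0.038304 = 0.224632
Of this, 0.178752 comes from 0.140448 + 0.038304 (the underwatering=true cases).
P(underwatering | wilting, ¬root rot) = 0.178752 / 0.224632 ≈ 0.7958

Pr(underwatering | wilting, ¬root rot) ≈ 0.7958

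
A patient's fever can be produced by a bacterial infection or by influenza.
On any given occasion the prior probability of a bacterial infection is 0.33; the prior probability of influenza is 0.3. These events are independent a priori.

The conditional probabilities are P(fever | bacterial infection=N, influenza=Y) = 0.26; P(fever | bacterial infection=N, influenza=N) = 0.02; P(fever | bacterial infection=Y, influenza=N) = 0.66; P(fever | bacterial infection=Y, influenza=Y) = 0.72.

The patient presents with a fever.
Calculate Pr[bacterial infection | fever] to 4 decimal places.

Pr[bacterial infection | fever] ≈ 0.7840

P(fever) = 0.02×0.67×0.7 + 0.26×0.67×0.3 + 0.66×0.33×0.7 + 0.72×0.33×0.3 = 0.009380 + 0.052260 + 0.152460 + 0.071280 = 0.285380
Of this, 0.223740 comes from 0.152460 + 0.071280 (the bacterial infection=true cases).
P(bacterial infection | fever) = 0.223740 / 0.285380 ≈ 0.7840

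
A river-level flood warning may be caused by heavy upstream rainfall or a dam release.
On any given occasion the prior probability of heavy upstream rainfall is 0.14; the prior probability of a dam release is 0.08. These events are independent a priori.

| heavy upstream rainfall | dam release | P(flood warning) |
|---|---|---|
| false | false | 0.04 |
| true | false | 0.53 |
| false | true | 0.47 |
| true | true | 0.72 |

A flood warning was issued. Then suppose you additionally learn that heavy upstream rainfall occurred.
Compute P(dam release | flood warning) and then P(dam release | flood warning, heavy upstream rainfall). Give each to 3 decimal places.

P(flood warning) = 0.04·0.86·0.92 + 0.47·0.86·0.08 + 0.53·0.14·0.92 + 0.72·0.14·0.08 = 0.031648 + 0.032336 + 0.068264 + 0.008064 = 0.140312
Restricting to configurations with dam release present: 0.032336 + 0.008064 = 0.040400.
So P(dam release | flood warning) = 0.040400/0.140312 ≈ 0.288.

Now condition on the additional information:
By total probability over both values of dam release:
  P(flood warning | heavy upstream rainfall) = 0.53×0.92 + 0.72×0.08
        = 0.487600 + 0.057600 = 0.545200
The terms with dam release present sum to 0.057600, so
  P(dam release | flood warning, heavy upstream rainfall) = 0.057600 / 0.545200 ≈ 0.106
The drop from 0.288 to 0.106 is the explaining-away (discounting) effect.

P(dam release | flood warning) ≈ 0.288; P(dam release | flood warning, heavy upstream rainfall) ≈ 0.106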